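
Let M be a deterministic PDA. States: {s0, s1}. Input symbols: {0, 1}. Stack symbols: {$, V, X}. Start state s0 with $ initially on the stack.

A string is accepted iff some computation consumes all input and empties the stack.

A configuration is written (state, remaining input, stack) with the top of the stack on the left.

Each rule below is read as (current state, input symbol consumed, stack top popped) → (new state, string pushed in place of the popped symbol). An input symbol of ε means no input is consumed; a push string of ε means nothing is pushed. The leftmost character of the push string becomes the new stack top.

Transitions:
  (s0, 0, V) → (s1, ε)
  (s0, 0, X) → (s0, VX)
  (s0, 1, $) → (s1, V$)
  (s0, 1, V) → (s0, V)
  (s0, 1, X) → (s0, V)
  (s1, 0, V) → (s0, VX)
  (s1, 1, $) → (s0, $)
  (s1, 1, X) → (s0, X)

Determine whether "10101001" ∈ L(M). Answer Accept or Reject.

Reject

(s0, 10101001, $)
  read 1, top $: go to s1, push V$ → (s1, 0101001, V$)
  read 0, top V: go to s0, push VX → (s0, 101001, VX$)
  read 1, top V: go to s0, push V → (s0, 01001, VX$)
  read 0, top V: go to s1, push ε → (s1, 1001, X$)
  read 1, top X: go to s0, push X → (s0, 001, X$)
  read 0, top X: go to s0, push VX → (s0, 01, VX$)
  read 0, top V: go to s1, push ε → (s1, 1, X$)
  read 1, top X: go to s0, push X → (s0, ε, X$)
All input consumed; stack is X$, not empty, and no further ε-move applies.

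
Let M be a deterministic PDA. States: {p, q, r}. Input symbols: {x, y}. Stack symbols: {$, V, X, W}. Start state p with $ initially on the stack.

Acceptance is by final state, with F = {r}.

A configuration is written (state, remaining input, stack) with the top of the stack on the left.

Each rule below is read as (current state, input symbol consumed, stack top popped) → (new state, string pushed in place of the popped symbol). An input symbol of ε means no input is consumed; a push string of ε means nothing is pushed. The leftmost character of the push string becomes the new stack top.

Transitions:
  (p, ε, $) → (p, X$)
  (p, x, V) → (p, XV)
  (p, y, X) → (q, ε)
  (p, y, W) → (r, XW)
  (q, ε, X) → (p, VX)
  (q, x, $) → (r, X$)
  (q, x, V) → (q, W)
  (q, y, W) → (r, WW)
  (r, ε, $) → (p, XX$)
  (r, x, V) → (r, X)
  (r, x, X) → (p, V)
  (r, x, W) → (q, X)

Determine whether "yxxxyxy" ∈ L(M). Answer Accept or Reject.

Accept

(p, yxxxyxy, $)
  ε-move, top $: go to p, push X$ → (p, yxxxyxy, X$)
  read y, top X: go to q, push ε → (q, xxxyxy, $)
  read x, top $: go to r, push X$ → (r, xxyxy, X$)
  read x, top X: go to p, push V → (p, xyxy, V$)
  read x, top V: go to p, push XV → (p, yxy, XV$)
  read y, top X: go to q, push ε → (q, xy, V$)
  read x, top V: go to q, push W → (q, y, W$)
  read y, top W: go to r, push WW → (r, ε, WW$)
All input consumed; state r ∈ F.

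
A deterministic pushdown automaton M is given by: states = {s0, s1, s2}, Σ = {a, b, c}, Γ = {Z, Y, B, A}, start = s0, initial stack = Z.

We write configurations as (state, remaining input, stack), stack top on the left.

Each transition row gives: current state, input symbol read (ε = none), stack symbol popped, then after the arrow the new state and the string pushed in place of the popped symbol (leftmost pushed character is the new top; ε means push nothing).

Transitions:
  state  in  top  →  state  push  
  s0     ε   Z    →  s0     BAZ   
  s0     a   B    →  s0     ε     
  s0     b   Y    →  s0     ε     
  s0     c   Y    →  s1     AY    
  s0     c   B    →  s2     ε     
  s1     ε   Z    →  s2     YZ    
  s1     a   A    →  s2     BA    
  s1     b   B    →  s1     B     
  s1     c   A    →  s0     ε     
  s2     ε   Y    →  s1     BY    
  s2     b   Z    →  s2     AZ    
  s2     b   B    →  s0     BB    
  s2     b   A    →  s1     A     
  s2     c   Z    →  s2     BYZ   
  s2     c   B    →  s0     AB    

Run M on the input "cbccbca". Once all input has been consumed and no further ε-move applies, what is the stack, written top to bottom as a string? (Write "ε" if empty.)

(s0, cbccbca, Z)
  ε-move, top Z: go to s0, push BAZ → (s0, cbccbca, BAZ)
  read c, top B: go to s2, push ε → (s2, bccbca, AZ)
  read b, top A: go to s1, push A → (s1, ccbca, AZ)
  read c, top A: go to s0, push ε → (s0, cbca, Z)
  ε-move, top Z: go to s0, push BAZ → (s0, cbca, BAZ)
  read c, top B: go to s2, push ε → (s2, bca, AZ)
  read b, top A: go to s1, push A → (s1, ca, AZ)
  read c, top A: go to s0, push ε → (s0, a, Z)
  ε-move, top Z: go to s0, push BAZ → (s0, a, BAZ)
  read a, top B: go to s0, push ε → (s0, ε, AZ)
All input consumed in state s0 with stack AZ.

AZ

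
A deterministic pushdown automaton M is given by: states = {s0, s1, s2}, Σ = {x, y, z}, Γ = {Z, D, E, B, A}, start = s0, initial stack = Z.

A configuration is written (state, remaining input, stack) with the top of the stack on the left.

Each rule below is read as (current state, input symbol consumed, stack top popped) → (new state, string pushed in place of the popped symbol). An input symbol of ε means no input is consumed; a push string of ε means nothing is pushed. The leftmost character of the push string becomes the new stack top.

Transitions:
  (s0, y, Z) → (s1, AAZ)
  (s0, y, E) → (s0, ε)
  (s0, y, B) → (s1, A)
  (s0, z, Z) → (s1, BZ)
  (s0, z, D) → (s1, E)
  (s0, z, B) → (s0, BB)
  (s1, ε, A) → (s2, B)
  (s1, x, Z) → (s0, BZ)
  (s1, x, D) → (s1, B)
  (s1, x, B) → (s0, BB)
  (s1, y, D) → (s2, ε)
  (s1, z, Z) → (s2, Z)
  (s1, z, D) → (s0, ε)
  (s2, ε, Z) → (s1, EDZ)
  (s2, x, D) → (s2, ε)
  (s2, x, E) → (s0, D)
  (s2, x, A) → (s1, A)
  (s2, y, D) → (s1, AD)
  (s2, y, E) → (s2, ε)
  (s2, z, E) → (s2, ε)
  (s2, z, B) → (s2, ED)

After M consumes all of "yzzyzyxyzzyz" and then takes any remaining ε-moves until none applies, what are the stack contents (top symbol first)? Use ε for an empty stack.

EDDDAZ

(s0, yzzyzyxyzzyz, Z) ⊢ (s1, zzyzyxyzzyz, AAZ) ⊢ (s2, zzyzyxyzzyz, BAZ) ⊢ (s2, zyzyxyzzyz, EDAZ) ⊢ (s2, yzyxyzzyz, DAZ) ⊢ (s1, zyxyzzyz, ADAZ) ⊢ (s2, zyxyzzyz, BDAZ) ⊢ (s2, yxyzzyz, EDDAZ) ⊢ (s2, xyzzyz, DDAZ) ⊢ (s2, yzzyz, DAZ) ⊢ (s1, zzyz, ADAZ) ⊢ (s2, zzyz, BDAZ) ⊢ (s2, zyz, EDDAZ) ⊢ (s2, yz, DDAZ) ⊢ (s1, z, ADDAZ) ⊢ (s2, z, BDDAZ) ⊢ (s2, ε, EDDDAZ)
All input consumed in state s2 with stack EDDDAZ.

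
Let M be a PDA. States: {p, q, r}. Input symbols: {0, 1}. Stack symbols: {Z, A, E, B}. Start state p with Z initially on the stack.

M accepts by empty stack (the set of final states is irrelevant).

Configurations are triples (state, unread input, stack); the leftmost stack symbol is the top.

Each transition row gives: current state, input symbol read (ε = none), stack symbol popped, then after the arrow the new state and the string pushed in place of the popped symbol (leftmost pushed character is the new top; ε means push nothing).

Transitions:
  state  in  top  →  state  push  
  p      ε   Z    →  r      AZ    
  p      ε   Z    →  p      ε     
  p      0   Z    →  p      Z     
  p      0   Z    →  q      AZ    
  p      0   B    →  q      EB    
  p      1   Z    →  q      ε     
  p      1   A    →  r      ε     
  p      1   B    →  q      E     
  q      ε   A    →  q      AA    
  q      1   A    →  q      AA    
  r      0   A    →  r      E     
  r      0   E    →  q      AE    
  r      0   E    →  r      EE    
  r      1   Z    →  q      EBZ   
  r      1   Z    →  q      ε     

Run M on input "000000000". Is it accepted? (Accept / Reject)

Accept

One accepting computation: (p, 000000000, Z) ⊢ (p, 00000000, Z) ⊢ (p, 0000000, Z) ⊢ (p, 000000, Z) ⊢ (p, 00000, Z) ⊢ (p, 0000, Z) ⊢ (p, 000, Z) ⊢ (p, 00, Z) ⊢ (p, 0, Z) ⊢ (p, ε, Z) ⊢ (p, ε, ε)
All input consumed and the stack is empty.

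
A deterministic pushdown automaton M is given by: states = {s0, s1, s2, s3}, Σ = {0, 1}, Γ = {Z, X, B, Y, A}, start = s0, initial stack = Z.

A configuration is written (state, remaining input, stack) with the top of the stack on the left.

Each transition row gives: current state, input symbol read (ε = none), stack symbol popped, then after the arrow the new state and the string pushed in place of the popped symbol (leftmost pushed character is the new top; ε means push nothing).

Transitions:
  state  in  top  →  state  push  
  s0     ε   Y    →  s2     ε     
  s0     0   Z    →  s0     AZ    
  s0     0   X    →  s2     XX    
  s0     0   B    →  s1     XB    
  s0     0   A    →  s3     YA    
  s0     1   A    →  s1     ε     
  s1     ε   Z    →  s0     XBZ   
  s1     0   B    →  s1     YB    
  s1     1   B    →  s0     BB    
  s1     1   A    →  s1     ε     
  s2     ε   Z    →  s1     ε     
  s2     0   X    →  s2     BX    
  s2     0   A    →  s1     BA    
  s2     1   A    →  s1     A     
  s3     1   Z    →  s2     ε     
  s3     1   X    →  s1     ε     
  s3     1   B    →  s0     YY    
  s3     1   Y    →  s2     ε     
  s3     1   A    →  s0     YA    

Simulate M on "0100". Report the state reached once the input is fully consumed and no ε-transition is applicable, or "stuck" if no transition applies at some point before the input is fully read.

s2

(s0, 0100, Z)
  read 0, top Z: go to s0, push AZ → (s0, 100, AZ)
  read 1, top A: go to s1, push ε → (s1, 00, Z)
  ε-move, top Z: go to s0, push XBZ → (s0, 00, XBZ)
  read 0, top X: go to s2, push XX → (s2, 0, XXBZ)
  read 0, top X: go to s2, push BX → (s2, ε, BXXBZ)
All input consumed; M is in state s2.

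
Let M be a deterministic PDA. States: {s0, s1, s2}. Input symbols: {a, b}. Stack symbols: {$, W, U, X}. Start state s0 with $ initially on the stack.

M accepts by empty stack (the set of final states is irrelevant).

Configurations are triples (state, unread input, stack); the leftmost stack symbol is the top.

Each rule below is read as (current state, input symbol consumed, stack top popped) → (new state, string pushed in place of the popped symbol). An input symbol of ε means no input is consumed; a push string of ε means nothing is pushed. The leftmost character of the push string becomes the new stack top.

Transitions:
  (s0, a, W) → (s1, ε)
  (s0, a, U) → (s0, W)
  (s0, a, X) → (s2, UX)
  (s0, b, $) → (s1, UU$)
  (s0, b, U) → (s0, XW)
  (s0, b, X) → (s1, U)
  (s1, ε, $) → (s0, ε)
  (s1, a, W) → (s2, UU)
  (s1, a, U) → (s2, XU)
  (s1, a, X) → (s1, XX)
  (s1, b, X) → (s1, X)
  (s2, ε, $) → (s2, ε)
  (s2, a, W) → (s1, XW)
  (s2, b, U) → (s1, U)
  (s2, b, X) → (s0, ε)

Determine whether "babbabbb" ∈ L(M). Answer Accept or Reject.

(s0, babbabbb, $)
  read b, top $: go to s1, push UU$ → (s1, abbabbb, UU$)
  read a, top U: go to s2, push XU → (s2, bbabbb, XUU$)
  read b, top X: go to s0, push ε → (s0, babbb, UU$)
  read b, top U: go to s0, push XW → (s0, abbb, XWU$)
  read a, top X: go to s2, push UX → (s2, bbb, UXWU$)
  read b, top U: go to s1, push U → (s1, bb, UXWU$)
No transition applies at (s1, bb, UXWU$); input not fully consumed.

Reject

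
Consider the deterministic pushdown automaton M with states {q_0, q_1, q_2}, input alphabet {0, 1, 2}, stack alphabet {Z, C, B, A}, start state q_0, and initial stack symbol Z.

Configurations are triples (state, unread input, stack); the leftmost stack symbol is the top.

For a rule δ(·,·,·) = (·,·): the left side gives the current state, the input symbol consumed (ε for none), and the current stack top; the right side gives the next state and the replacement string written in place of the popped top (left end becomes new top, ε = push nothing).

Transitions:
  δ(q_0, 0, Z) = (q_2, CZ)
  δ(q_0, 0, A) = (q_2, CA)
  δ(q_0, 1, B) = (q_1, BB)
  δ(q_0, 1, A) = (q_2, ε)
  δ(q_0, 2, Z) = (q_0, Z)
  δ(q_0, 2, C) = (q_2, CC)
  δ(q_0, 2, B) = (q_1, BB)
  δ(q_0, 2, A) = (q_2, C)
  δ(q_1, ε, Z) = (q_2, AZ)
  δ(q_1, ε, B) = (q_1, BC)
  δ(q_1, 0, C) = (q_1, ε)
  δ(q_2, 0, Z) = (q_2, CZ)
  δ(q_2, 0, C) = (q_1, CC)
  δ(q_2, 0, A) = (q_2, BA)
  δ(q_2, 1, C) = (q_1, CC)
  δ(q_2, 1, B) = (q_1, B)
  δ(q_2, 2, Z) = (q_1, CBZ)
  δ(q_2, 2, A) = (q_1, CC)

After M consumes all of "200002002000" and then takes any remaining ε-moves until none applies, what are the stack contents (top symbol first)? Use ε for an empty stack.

(q_0, 200002002000, Z)
  read 2, top Z: go to q_0, push Z → (q_0, 00002002000, Z)
  read 0, top Z: go to q_2, push CZ → (q_2, 0002002000, CZ)
  read 0, top C: go to q_1, push CC → (q_1, 002002000, CCZ)
  read 0, top C: go to q_1, push ε → (q_1, 02002000, CZ)
  read 0, top C: go to q_1, push ε → (q_1, 2002000, Z)
  ε-move, top Z: go to q_2, push AZ → (q_2, 2002000, AZ)
  read 2, top A: go to q_1, push CC → (q_1, 002000, CCZ)
  read 0, top C: go to q_1, push ε → (q_1, 02000, CZ)
  read 0, top C: go to q_1, push ε → (q_1, 2000, Z)
  ε-move, top Z: go to q_2, push AZ → (q_2, 2000, AZ)
  read 2, top A: go to q_1, push CC → (q_1, 000, CCZ)
  read 0, top C: go to q_1, push ε → (q_1, 00, CZ)
  read 0, top C: go to q_1, push ε → (q_1, 0, Z)
  ε-move, top Z: go to q_2, push AZ → (q_2, 0, AZ)
  read 0, top A: go to q_2, push BA → (q_2, ε, BAZ)
All input consumed in state q_2 with stack BAZ.

BAZ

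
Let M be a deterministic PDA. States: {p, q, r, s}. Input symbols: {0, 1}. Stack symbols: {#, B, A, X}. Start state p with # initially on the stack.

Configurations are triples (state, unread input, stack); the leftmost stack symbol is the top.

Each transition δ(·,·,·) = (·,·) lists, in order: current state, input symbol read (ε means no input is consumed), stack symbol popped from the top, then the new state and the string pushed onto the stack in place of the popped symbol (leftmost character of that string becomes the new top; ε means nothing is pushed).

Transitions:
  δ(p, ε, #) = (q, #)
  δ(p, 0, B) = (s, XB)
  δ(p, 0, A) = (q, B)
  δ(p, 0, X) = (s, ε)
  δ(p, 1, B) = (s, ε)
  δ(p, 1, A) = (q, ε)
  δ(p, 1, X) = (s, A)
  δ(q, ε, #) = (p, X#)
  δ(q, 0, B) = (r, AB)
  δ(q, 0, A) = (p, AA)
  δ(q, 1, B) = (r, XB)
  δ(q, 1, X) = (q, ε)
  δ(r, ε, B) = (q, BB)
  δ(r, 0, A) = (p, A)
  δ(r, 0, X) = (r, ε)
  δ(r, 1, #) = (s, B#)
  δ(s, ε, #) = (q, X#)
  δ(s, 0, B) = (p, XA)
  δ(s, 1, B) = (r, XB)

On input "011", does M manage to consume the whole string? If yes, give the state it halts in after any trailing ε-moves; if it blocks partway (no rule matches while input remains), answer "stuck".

(p, 011, #)
  ε-move, top #: go to q, push # → (q, 011, #)
  ε-move, top #: go to p, push X# → (p, 011, X#)
  read 0, top X: go to s, push ε → (s, 11, #)
  ε-move, top #: go to q, push X# → (q, 11, X#)
  read 1, top X: go to q, push ε → (q, 1, #)
  ε-move, top #: go to p, push X# → (p, 1, X#)
  read 1, top X: go to s, push A → (s, ε, A#)
All input consumed; M is in state s.

s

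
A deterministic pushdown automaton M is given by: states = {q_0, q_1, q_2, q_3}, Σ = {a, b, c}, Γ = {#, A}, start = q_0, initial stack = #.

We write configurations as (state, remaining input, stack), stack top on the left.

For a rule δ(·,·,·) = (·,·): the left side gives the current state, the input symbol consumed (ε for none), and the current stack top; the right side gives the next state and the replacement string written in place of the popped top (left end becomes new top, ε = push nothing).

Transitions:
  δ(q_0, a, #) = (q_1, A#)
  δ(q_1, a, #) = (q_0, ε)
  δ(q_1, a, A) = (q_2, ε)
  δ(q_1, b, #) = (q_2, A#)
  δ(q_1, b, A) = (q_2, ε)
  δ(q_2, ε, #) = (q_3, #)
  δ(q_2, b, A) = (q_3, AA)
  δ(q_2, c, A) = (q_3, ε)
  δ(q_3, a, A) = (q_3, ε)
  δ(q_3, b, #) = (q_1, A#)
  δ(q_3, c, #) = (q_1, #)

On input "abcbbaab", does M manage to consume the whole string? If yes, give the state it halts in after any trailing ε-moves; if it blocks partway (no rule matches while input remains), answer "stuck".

q_1

(q_0, abcbbaab, #)
  read a, top #: go to q_1, push A# → (q_1, bcbbaab, A#)
  read b, top A: go to q_2, push ε → (q_2, cbbaab, #)
  ε-move, top #: go to q_3, push # → (q_3, cbbaab, #)
  read c, top #: go to q_1, push # → (q_1, bbaab, #)
  read b, top #: go to q_2, push A# → (q_2, baab, A#)
  read b, top A: go to q_3, push AA → (q_3, aab, AA#)
  read a, top A: go to q_3, push ε → (q_3, ab, A#)
  read a, top A: go to q_3, push ε → (q_3, b, #)
  read b, top #: go to q_1, push A# → (q_1, ε, A#)
All input consumed; M is in state q_1.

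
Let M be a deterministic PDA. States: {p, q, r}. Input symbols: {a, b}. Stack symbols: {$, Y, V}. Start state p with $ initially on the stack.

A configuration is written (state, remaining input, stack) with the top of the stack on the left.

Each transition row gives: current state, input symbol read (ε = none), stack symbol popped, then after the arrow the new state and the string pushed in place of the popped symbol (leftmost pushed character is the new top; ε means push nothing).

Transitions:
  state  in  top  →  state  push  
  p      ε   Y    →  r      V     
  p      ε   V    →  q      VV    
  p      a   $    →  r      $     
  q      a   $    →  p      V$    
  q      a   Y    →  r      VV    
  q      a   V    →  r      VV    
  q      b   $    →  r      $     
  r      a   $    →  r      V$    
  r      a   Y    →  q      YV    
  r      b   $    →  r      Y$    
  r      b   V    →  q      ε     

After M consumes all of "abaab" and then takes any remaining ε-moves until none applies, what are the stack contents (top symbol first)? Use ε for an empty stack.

(p, abaab, $) ⊢ (r, baab, $) ⊢ (r, aab, Y$) ⊢ (q, ab, YV$) ⊢ (r, b, VVV$) ⊢ (q, ε, VV$)
All input consumed in state q with stack VV$.

VV$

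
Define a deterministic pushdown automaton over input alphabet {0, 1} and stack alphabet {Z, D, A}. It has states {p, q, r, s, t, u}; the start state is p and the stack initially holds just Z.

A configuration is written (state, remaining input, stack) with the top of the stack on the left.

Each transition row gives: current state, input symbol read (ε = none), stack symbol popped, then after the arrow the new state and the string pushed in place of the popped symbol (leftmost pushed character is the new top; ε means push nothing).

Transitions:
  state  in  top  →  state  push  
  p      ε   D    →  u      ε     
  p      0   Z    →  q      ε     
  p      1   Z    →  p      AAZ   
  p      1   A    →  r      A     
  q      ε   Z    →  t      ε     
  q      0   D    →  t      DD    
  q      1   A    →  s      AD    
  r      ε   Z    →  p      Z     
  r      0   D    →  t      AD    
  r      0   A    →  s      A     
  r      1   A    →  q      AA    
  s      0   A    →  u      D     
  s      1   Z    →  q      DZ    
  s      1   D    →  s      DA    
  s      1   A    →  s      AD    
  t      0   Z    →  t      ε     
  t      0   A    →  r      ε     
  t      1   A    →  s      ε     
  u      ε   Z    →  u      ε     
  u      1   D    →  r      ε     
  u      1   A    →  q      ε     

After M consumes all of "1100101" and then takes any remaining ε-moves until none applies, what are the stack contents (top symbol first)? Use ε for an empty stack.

(p, 1100101, Z)
  read 1, top Z: go to p, push AAZ → (p, 100101, AAZ)
  read 1, top A: go to r, push A → (r, 00101, AAZ)
  read 0, top A: go to s, push A → (s, 0101, AAZ)
  read 0, top A: go to u, push D → (u, 101, DAZ)
  read 1, top D: go to r, push ε → (r, 01, AZ)
  read 0, top A: go to s, push A → (s, 1, AZ)
  read 1, top A: go to s, push AD → (s, ε, ADZ)
All input consumed in state s with stack ADZ.

ADZ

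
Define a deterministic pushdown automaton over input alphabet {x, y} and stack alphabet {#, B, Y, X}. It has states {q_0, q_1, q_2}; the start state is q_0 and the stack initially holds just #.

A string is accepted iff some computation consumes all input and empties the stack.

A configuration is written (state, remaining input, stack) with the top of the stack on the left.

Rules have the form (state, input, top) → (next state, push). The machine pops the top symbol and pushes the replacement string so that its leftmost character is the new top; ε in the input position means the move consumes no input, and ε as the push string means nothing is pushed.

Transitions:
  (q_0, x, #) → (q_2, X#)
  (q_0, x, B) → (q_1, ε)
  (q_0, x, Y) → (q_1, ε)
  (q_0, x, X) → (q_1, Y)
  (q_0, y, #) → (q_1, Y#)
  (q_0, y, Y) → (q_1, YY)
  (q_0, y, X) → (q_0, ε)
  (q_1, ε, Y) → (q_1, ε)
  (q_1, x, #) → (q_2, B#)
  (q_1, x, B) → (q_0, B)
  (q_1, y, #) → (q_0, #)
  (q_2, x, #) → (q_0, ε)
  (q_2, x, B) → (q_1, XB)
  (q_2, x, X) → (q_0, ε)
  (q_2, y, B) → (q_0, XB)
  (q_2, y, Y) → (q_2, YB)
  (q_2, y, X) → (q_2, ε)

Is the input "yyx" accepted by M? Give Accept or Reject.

Reject

(q_0, yyx, #) ⊢ (q_1, yx, Y#) ⊢ (q_1, yx, #) ⊢ (q_0, x, #) ⊢ (q_2, ε, X#)
All input consumed; stack is X#, not empty, and no further ε-move applies.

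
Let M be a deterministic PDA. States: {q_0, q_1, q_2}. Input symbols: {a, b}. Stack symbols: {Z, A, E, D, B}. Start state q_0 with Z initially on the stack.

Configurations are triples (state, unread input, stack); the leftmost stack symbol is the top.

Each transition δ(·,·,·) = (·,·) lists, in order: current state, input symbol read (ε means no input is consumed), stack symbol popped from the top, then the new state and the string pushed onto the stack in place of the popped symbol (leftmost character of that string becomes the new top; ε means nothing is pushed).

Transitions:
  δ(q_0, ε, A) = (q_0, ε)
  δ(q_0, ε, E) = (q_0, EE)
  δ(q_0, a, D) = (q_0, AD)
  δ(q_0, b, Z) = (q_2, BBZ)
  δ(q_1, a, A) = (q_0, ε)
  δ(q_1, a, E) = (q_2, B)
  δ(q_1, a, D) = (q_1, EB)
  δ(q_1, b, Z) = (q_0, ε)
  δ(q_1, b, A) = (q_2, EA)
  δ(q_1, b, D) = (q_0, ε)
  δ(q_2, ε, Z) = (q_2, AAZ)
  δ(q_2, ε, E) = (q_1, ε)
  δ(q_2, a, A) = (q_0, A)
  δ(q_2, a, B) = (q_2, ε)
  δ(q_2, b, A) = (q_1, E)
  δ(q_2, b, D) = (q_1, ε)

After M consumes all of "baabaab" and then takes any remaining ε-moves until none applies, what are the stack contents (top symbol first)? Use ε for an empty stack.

(q_0, baabaab, Z)
  read b, top Z: go to q_2, push BBZ → (q_2, aabaab, BBZ)
  read a, top B: go to q_2, push ε → (q_2, abaab, BZ)
  read a, top B: go to q_2, push ε → (q_2, baab, Z)
  ε-move, top Z: go to q_2, push AAZ → (q_2, baab, AAZ)
  read b, top A: go to q_1, push E → (q_1, aab, EAZ)
  read a, top E: go to q_2, push B → (q_2, ab, BAZ)
  read a, top B: go to q_2, push ε → (q_2, b, AZ)
  read b, top A: go to q_1, push E → (q_1, ε, EZ)
All input consumed in state q_1 with stack EZ.

EZ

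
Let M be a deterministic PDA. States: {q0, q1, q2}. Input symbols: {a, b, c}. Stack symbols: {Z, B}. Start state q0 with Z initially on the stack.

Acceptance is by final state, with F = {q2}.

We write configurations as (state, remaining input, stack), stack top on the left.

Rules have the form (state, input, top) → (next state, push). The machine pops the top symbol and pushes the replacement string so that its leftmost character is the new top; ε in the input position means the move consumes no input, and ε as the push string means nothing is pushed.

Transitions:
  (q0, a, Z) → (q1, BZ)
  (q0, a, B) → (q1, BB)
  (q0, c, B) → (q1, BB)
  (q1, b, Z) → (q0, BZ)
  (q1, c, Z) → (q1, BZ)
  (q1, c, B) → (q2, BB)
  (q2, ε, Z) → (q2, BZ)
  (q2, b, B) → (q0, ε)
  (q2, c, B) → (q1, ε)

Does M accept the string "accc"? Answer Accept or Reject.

Accept

(q0, accc, Z)
  read a, top Z: go to q1, push BZ → (q1, ccc, BZ)
  read c, top B: go to q2, push BB → (q2, cc, BBZ)
  read c, top B: go to q1, push ε → (q1, c, BZ)
  read c, top B: go to q2, push BB → (q2, ε, BBZ)
All input consumed; state q2 ∈ F.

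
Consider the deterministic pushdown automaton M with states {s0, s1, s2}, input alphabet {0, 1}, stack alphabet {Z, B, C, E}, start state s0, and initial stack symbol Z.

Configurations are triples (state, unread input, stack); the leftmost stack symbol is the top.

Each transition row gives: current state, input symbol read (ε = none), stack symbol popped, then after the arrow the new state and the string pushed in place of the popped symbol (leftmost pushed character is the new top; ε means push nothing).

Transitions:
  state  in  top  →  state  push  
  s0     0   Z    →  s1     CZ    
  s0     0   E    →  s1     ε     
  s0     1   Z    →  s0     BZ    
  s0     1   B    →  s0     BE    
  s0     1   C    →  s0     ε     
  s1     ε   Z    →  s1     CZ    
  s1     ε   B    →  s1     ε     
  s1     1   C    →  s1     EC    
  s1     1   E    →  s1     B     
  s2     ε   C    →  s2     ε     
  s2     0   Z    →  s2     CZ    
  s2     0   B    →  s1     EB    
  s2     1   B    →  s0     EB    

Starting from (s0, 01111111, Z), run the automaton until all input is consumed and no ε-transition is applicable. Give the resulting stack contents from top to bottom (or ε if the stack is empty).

ECZ

(s0, 01111111, Z)
  read 0, top Z: go to s1, push CZ → (s1, 1111111, CZ)
  read 1, top C: go to s1, push EC → (s1, 111111, ECZ)
  read 1, top E: go to s1, push B → (s1, 11111, BCZ)
  ε-move, top B: go to s1, push ε → (s1, 11111, CZ)
  read 1, top C: go to s1, push EC → (s1, 1111, ECZ)
  read 1, top E: go to s1, push B → (s1, 111, BCZ)
  ε-move, top B: go to s1, push ε → (s1, 111, CZ)
  read 1, top C: go to s1, push EC → (s1, 11, ECZ)
  read 1, top E: go to s1, push B → (s1, 1, BCZ)
  ε-move, top B: go to s1, push ε → (s1, 1, CZ)
  read 1, top C: go to s1, push EC → (s1, ε, ECZ)
All input consumed in state s1 with stack ECZ.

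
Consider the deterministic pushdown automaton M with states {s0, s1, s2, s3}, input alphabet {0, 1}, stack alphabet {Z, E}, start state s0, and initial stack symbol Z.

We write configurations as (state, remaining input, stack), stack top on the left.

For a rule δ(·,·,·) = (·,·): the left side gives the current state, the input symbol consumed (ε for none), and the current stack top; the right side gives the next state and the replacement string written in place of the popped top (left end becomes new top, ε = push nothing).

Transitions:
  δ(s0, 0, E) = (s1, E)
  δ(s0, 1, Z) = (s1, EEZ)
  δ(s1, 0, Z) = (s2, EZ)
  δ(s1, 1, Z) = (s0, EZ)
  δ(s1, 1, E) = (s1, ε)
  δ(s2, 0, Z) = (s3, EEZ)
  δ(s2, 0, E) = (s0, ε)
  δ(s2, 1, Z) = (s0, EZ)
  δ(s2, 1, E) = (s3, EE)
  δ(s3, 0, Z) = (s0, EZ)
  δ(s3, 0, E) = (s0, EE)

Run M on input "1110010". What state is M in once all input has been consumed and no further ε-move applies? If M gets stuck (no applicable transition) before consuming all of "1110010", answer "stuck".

stuck

(s0, 1110010, Z) ⊢ (s1, 110010, EEZ) ⊢ (s1, 10010, EZ) ⊢ (s1, 0010, Z) ⊢ (s2, 010, EZ) ⊢ (s0, 10, Z) ⊢ (s1, 0, EEZ)
No transition for (s1, 0, top E); M blocks with input 0 remaining.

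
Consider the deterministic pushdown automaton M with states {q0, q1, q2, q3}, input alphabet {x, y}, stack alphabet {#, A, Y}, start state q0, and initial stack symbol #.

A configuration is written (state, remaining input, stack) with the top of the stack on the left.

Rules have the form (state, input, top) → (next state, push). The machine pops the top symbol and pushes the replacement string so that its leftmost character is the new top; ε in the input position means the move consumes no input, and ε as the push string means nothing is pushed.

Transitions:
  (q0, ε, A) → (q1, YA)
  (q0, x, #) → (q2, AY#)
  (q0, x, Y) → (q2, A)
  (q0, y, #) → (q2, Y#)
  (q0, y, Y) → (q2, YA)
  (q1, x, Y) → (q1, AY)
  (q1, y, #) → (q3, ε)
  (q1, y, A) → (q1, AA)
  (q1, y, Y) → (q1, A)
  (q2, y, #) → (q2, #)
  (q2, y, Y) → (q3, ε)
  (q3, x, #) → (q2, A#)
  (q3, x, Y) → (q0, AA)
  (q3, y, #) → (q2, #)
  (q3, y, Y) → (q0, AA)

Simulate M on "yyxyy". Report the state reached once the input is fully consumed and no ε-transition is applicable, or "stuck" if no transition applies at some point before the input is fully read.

stuck

(q0, yyxyy, #)
  read y, top #: go to q2, push Y# → (q2, yxyy, Y#)
  read y, top Y: go to q3, push ε → (q3, xyy, #)
  read x, top #: go to q2, push A# → (q2, yy, A#)
No transition for (q2, y, top A); M blocks with input yy remaining.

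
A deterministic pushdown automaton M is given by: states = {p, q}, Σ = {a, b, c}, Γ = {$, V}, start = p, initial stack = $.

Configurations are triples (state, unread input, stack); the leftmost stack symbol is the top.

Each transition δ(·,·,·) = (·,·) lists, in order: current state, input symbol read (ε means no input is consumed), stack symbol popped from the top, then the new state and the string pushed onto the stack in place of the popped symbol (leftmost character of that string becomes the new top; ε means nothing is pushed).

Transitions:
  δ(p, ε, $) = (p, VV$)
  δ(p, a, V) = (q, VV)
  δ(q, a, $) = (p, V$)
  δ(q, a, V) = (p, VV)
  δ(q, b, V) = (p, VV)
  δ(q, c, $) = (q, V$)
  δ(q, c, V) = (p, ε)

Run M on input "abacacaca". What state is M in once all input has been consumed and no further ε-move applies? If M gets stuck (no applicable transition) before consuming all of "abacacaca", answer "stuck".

q

(p, abacacaca, $)
  ε-move, top $: go to p, push VV$ → (p, abacacaca, VV$)
  read a, top V: go to q, push VV → (q, bacacaca, VVV$)
  read b, top V: go to p, push VV → (p, acacaca, VVVV$)
  read a, top V: go to q, push VV → (q, cacaca, VVVVV$)
  read c, top V: go to p, push ε → (p, acaca, VVVV$)
  read a, top V: go to q, push VV → (q, caca, VVVVV$)
  read c, top V: go to p, push ε → (p, aca, VVVV$)
  read a, top V: go to q, push VV → (q, ca, VVVVV$)
  read c, top V: go to p, push ε → (p, a, VVVV$)
  read a, top V: go to q, push VV → (q, ε, VVVVV$)
All input consumed; M is in state q.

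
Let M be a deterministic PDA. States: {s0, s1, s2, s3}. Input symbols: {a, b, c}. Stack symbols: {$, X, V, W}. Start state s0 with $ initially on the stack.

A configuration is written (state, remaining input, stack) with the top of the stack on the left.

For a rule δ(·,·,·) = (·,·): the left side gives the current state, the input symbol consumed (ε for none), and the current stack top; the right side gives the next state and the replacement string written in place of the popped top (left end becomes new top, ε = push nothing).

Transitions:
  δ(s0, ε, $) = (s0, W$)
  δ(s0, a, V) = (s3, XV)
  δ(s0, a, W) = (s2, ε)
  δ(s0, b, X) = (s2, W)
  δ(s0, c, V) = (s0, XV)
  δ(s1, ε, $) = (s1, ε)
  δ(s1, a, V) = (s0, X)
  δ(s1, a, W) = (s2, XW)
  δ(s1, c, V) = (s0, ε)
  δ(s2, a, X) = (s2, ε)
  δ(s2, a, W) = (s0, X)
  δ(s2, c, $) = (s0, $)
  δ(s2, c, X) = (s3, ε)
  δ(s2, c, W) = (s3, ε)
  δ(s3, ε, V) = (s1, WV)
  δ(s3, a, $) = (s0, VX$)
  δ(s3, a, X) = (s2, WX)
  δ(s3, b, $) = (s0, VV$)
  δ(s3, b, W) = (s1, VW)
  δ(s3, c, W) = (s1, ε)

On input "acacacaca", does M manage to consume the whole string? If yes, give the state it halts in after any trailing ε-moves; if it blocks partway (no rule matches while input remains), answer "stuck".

(s0, acacacaca, $)
  ε-move, top $: go to s0, push W$ → (s0, acacacaca, W$)
  read a, top W: go to s2, push ε → (s2, cacacaca, $)
  read c, top $: go to s0, push $ → (s0, acacaca, $)
  ε-move, top $: go to s0, push W$ → (s0, acacaca, W$)
  read a, top W: go to s2, push ε → (s2, cacaca, $)
  read c, top $: go to s0, push $ → (s0, acaca, $)
  ε-move, top $: go to s0, push W$ → (s0, acaca, W$)
  read a, top W: go to s2, push ε → (s2, caca, $)
  read c, top $: go to s0, push $ → (s0, aca, $)
  ε-move, top $: go to s0, push W$ → (s0, aca, W$)
  read a, top W: go to s2, push ε → (s2, ca, $)
  read c, top $: go to s0, push $ → (s0, a, $)
  ε-move, top $: go to s0, push W$ → (s0, a, W$)
  read a, top W: go to s2, push ε → (s2, ε, $)
All input consumed; M is in state s2.

s2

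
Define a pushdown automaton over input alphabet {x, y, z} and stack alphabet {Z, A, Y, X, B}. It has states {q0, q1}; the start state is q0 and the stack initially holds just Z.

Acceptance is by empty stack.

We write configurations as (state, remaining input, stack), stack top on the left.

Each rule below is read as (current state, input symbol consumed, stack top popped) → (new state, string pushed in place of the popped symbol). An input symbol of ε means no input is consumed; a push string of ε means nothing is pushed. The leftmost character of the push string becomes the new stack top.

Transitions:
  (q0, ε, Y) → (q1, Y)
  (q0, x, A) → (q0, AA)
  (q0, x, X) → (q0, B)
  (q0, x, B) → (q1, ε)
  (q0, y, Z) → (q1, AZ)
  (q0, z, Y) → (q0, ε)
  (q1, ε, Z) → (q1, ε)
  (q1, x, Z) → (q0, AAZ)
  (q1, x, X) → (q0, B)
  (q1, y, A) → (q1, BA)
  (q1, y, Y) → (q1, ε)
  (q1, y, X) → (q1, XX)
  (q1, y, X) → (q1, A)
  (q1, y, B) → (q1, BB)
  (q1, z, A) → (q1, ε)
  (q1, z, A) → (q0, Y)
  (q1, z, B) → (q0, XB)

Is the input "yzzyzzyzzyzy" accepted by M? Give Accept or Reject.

One accepting computation: (q0, yzzyzzyzzyzy, Z) ⊢ (q1, zzyzzyzzyzy, AZ) ⊢ (q0, zyzzyzzyzy, YZ) ⊢ (q0, yzzyzzyzy, Z) ⊢ (q1, zzyzzyzy, AZ) ⊢ (q0, zyzzyzy, YZ) ⊢ (q0, yzzyzy, Z) ⊢ (q1, zzyzy, AZ) ⊢ (q0, zyzy, YZ) ⊢ (q0, yzy, Z) ⊢ (q1, zy, AZ) ⊢ (q0, y, YZ) ⊢ (q1, y, YZ) ⊢ (q1, ε, Z) ⊢ (q1, ε, ε)
All input consumed and the stack is empty.

Accept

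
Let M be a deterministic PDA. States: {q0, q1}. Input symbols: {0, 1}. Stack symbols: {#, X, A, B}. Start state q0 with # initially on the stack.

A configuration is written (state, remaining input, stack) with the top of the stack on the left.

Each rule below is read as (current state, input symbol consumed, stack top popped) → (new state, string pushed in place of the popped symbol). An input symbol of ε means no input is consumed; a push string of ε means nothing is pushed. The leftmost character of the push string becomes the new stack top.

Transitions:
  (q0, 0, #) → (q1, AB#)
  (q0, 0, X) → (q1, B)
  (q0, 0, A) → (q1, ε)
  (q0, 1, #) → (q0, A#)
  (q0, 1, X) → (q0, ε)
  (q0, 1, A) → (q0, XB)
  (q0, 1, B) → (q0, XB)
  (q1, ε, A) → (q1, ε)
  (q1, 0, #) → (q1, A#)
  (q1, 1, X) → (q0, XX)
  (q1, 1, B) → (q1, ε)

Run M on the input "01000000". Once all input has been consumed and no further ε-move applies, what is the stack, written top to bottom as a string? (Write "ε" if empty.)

#

(q0, 01000000, #)
  read 0, top #: go to q1, push AB# → (q1, 1000000, AB#)
  ε-move, top A: go to q1, push ε → (q1, 1000000, B#)
  read 1, top B: go to q1, push ε → (q1, 000000, #)
  read 0, top #: go to q1, push A# → (q1, 00000, A#)
  ε-move, top A: go to q1, push ε → (q1, 00000, #)
  read 0, top #: go to q1, push A# → (q1, 0000, A#)
  ε-move, top A: go to q1, push ε → (q1, 0000, #)
  read 0, top #: go to q1, push A# → (q1, 000, A#)
  ε-move, top A: go to q1, push ε → (q1, 000, #)
  read 0, top #: go to q1, push A# → (q1, 00, A#)
  ε-move, top A: go to q1, push ε → (q1, 00, #)
  read 0, top #: go to q1, push A# → (q1, 0, A#)
  ε-move, top A: go to q1, push ε → (q1, 0, #)
  read 0, top #: go to q1, push A# → (q1, ε, A#)
  ε-move, top A: go to q1, push ε → (q1, ε, #)
All input consumed in state q1 with stack #.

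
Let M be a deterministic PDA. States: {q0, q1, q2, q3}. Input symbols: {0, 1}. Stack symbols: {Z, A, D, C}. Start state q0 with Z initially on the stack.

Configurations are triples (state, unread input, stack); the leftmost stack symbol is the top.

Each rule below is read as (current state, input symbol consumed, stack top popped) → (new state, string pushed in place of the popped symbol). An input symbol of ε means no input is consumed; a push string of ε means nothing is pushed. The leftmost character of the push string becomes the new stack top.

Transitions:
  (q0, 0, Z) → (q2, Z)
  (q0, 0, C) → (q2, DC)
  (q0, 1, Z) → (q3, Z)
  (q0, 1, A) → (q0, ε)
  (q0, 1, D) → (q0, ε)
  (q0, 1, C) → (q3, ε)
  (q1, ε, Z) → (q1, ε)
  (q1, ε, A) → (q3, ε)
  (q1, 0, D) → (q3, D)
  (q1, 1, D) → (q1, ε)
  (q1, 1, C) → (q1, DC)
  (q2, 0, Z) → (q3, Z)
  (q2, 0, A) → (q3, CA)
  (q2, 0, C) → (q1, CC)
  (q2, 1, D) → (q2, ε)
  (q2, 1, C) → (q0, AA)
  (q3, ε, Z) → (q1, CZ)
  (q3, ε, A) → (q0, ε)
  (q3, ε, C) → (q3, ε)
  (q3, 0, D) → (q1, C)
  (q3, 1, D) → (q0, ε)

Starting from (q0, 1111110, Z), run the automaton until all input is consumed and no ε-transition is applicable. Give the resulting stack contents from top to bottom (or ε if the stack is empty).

DCZ

(q0, 1111110, Z)
  read 1, top Z: go to q3, push Z → (q3, 111110, Z)
  ε-move, top Z: go to q1, push CZ → (q1, 111110, CZ)
  read 1, top C: go to q1, push DC → (q1, 11110, DCZ)
  read 1, top D: go to q1, push ε → (q1, 1110, CZ)
  read 1, top C: go to q1, push DC → (q1, 110, DCZ)
  read 1, top D: go to q1, push ε → (q1, 10, CZ)
  read 1, top C: go to q1, push DC → (q1, 0, DCZ)
  read 0, top D: go to q3, push D → (q3, ε, DCZ)
All input consumed in state q3 with stack DCZ.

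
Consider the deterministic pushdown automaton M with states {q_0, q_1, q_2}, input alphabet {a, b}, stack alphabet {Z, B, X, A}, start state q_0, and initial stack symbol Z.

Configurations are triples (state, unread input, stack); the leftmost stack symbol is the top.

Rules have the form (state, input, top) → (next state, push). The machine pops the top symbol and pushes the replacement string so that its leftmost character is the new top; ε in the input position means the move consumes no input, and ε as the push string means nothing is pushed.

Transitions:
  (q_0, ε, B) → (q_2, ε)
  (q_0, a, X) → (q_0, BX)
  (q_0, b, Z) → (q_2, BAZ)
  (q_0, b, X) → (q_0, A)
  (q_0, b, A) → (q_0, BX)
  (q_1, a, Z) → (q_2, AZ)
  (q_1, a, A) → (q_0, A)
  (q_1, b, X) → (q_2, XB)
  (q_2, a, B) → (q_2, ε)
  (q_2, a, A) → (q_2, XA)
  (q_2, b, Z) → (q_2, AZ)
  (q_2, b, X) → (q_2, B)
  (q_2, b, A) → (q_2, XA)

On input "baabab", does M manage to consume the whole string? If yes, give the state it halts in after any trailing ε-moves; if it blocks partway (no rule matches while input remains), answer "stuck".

(q_0, baabab, Z)
  read b, top Z: go to q_2, push BAZ → (q_2, aabab, BAZ)
  read a, top B: go to q_2, push ε → (q_2, abab, AZ)
  read a, top A: go to q_2, push XA → (q_2, bab, XAZ)
  read b, top X: go to q_2, push B → (q_2, ab, BAZ)
  read a, top B: go to q_2, push ε → (q_2, b, AZ)
  read b, top A: go to q_2, push XA → (q_2, ε, XAZ)
All input consumed; M is in state q_2.

q_2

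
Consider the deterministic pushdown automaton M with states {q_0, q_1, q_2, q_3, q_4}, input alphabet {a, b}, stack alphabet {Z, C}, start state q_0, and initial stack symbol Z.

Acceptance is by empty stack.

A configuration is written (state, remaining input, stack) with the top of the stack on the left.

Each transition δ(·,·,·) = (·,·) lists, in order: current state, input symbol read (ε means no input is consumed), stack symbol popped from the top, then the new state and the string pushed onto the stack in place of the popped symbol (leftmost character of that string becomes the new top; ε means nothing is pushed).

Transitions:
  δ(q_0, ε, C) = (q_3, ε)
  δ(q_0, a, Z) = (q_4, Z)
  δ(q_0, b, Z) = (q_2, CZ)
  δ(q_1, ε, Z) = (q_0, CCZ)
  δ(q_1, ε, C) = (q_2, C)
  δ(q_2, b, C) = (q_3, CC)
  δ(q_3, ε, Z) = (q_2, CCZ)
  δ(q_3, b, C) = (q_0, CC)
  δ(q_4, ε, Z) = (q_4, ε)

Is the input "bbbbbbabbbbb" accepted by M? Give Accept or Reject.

Reject

(q_0, bbbbbbabbbbb, Z)
  read b, top Z: go to q_2, push CZ → (q_2, bbbbbabbbbb, CZ)
  read b, top C: go to q_3, push CC → (q_3, bbbbabbbbb, CCZ)
  read b, top C: go to q_0, push CC → (q_0, bbbabbbbb, CCCZ)
  ε-move, top C: go to q_3, push ε → (q_3, bbbabbbbb, CCZ)
  read b, top C: go to q_0, push CC → (q_0, bbabbbbb, CCCZ)
  ε-move, top C: go to q_3, push ε → (q_3, bbabbbbb, CCZ)
  read b, top C: go to q_0, push CC → (q_0, babbbbb, CCCZ)
  ε-move, top C: go to q_3, push ε → (q_3, babbbbb, CCZ)
  read b, top C: go to q_0, push CC → (q_0, abbbbb, CCCZ)
  ε-move, top C: go to q_3, push ε → (q_3, abbbbb, CCZ)
No transition applies at (q_3, abbbbb, CCZ); input not fully consumed.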